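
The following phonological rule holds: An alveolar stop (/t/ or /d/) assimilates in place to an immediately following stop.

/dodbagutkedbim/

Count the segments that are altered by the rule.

/d/ before /b/ (labial) → [b]
/t/ before /k/ (velar) → [k]
/d/ before /b/ (labial) → [b]
3 segments change.

3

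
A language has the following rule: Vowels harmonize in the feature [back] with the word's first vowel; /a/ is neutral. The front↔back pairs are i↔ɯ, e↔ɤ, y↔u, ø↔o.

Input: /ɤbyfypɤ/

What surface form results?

[ɤbufupɤ]

/y/ harmonizes with /ɤ/ ([+back]) → [u]
/y/ harmonizes with /ɤ/ ([+back]) → [u]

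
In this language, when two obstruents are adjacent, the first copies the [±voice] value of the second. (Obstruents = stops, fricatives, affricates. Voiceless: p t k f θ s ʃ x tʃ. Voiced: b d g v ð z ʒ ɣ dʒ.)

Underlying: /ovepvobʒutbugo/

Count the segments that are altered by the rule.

2

/p/ before /v/ (voiced) → [b]
/t/ before /b/ (voiced) → [d]
2 segments change.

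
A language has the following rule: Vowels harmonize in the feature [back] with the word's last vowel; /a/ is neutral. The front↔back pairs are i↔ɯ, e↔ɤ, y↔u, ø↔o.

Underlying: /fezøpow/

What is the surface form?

/e/ harmonizes with /o/ ([+back]) → [ɤ]
/ø/ harmonizes with /o/ ([+back]) → [o]

[fɤzopow]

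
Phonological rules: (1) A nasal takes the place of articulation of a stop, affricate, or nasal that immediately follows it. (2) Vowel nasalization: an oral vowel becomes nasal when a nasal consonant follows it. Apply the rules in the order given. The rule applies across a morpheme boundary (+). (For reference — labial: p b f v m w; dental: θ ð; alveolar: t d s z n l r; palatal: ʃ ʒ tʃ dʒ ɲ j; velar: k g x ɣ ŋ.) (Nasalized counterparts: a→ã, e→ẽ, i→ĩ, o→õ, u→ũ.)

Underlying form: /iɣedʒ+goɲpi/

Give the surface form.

Rule 1: /ɲ/ before /p/ (labial) → [m]
After rule 1: iɣedʒ+gompi
Rule 2: /o/ before nasal /m/ → [õ]

[iɣedʒ+gõmpi]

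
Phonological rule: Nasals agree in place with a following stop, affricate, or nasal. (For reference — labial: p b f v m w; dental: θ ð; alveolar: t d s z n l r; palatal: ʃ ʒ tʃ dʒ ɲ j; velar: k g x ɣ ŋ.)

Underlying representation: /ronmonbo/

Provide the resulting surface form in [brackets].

[rommombo]

/n/ before /m/ (labial) → [m]
/n/ before /b/ (labial) → [m]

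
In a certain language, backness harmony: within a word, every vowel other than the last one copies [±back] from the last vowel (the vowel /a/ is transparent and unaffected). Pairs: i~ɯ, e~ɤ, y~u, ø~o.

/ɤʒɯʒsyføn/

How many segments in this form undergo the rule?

/ɤ/ harmonizes with /ø/ ([-back]) → [e]
/ɯ/ harmonizes with /ø/ ([-back]) → [i]
2 segments change.

2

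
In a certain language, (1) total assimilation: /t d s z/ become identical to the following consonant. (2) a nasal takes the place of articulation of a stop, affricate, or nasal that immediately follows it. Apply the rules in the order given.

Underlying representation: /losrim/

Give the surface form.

[lorrim]

Rule 1: /s/ before /r/ → [r] (total assimilation)
After rule 1: lorrim
Rule 2: no segment meets the rule's conditions; no change.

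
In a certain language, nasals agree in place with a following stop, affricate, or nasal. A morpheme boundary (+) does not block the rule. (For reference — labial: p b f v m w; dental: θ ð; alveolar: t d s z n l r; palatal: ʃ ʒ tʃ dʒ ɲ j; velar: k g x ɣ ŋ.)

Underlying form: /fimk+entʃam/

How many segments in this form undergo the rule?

/m/ before /k/ (velar) → [ŋ]
/n/ before /tʃ/ (palatal) → [ɲ]
2 segments change.

2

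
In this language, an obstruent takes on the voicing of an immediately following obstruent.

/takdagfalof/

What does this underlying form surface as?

/k/ before /d/ (voiced) → [g]
/g/ before /f/ (voiceless) → [k]

[tagdakfalof]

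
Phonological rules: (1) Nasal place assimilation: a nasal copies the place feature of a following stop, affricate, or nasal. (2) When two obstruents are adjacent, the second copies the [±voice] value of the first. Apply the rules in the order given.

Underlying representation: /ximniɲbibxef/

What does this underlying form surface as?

Rule 1: /m/ before /n/ (alveolar) → [n]
Rule 1: /ɲ/ before /b/ (labial) → [m]
After rule 1: xinnimbibxef
Rule 2: /x/ after /b/ (voiced) → [ɣ]

[xinnimbibɣef]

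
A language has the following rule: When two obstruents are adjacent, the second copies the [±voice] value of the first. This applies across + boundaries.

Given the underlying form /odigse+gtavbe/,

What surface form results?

/s/ after /g/ (voiced) → [z]
/t/ after /g/ (voiced) → [d]

[odigze+gdavbe]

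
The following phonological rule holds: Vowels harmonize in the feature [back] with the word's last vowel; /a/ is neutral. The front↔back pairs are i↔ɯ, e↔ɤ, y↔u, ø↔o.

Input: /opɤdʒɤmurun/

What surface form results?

[opɤdʒɤmurun]

no segment meets the rule's conditions; no change.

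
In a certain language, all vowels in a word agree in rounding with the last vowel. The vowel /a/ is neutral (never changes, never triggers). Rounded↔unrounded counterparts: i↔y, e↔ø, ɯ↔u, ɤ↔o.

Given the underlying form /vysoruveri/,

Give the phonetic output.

/y/ harmonizes with /i/ ([-round]) → [i]
/o/ harmonizes with /i/ ([-round]) → [ɤ]
/u/ harmonizes with /i/ ([-round]) → [ɯ]

[visɤrɯveri]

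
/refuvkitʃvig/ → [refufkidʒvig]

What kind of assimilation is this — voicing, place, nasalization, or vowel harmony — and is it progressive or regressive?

/v/→[f] /tʃ/→[dʒ].
Each target copies a feature from the following segment, so the direction is regressive.

voicing assimilation, regressive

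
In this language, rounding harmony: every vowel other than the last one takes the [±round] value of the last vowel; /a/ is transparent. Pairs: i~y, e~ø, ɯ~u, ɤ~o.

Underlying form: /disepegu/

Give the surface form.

[dysøpøgu]

/i/ harmonizes with /u/ ([+round]) → [y]
/e/ harmonizes with /u/ ([+round]) → [ø]
/e/ harmonizes with /u/ ([+round]) → [ø]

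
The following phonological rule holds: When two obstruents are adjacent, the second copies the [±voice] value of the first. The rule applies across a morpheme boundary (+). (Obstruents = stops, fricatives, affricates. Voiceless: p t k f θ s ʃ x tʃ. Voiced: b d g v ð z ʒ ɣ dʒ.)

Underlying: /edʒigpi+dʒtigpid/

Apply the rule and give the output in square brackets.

[edʒigbi+dʒdigbid]

/p/ after /g/ (voiced) → [b]
/t/ after /dʒ/ (voiced) → [d]
/p/ after /g/ (voiced) → [b]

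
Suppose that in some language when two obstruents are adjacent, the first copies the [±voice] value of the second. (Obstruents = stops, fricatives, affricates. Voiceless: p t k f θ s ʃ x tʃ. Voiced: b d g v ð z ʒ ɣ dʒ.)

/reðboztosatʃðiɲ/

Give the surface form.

[reðbostosadʒðiɲ]

/z/ before /t/ (voiceless) → [s]
/tʃ/ before /ð/ (voiced) → [dʒ]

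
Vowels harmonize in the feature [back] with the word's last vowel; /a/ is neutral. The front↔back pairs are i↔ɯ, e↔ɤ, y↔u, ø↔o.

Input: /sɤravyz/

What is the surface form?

/ɤ/ harmonizes with /y/ ([-back]) → [e]

[seravyz]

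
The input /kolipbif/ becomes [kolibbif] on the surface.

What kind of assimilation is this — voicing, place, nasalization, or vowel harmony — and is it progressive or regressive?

/p/→[b].
Each target copies a feature from the following segment, so the direction is regressive.

voicing assimilation, regressive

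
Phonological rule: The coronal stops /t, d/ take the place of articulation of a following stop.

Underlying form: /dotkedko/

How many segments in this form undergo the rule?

/t/ before /k/ (velar) → [k]
/d/ before /k/ (velar) → [g]
2 segments change.

2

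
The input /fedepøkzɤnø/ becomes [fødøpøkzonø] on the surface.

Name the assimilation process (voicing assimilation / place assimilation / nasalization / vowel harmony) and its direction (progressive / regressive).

vowel harmony, regressive

/e/→[ø] /e/→[ø] /ɤ/→[o].
Vowels agree with the last vowel, so the harmony is regressive.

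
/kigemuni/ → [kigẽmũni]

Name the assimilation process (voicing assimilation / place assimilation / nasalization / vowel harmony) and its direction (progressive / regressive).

nasalization, regressive

/e/→[ẽ] /u/→[ũ].
Each target copies a feature from the following segment, so the direction is regressive.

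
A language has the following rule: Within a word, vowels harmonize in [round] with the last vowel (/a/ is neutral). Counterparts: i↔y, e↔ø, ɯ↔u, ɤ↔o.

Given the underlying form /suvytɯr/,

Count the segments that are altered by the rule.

/u/ harmonizes with /ɯ/ ([-round]) → [ɯ]
/y/ harmonizes with /ɯ/ ([-round]) → [i]
2 segments change.

2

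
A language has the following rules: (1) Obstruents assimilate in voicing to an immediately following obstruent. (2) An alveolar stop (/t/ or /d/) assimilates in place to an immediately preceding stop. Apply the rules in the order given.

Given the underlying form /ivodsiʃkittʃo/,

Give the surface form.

[ivotsiʃkittʃo]

Rule 1: /d/ before /s/ (voiceless) → [t]
After rule 1: ivotsiʃkittʃo
Rule 2: no segment meets the rule's conditions; no change.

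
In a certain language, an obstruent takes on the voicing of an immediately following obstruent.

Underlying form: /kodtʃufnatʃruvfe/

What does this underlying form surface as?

[kottʃufnatʃruffe]

/d/ before /tʃ/ (voiceless) → [t]
/v/ before /f/ (voiceless) → [f]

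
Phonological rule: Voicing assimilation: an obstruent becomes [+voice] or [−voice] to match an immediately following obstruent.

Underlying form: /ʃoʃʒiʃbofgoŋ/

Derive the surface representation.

[ʃoʒʒiʒbovgoŋ]

/ʃ/ before /ʒ/ (voiced) → [ʒ]
/ʃ/ before /b/ (voiced) → [ʒ]
/f/ before /g/ (voiced) → [v]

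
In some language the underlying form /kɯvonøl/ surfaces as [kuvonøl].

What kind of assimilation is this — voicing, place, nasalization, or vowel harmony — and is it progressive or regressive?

vowel harmony, regressive

/ɯ/→[u].
Vowels agree with the last vowel, so the harmony is regressive.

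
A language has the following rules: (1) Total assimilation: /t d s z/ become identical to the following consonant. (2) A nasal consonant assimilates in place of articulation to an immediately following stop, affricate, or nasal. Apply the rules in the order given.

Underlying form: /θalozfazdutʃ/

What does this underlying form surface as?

[θaloffaddutʃ]

Rule 1: /z/ before /f/ → [f] (total assimilation)
Rule 1: /z/ before /d/ → [d] (total assimilation)
After rule 1: θaloffaddutʃ
Rule 2: no segment meets the rule's conditions; no change.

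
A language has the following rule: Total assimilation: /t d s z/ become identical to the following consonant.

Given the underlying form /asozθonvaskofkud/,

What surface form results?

[asoθθonvakkofkud]

/z/ before /θ/ → [θ] (total assimilation)
/s/ before /k/ → [k] (total assimilation)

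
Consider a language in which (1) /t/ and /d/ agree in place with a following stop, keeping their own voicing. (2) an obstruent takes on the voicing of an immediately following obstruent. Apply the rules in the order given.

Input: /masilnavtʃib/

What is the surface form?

Rule 1: no segment meets the rule's conditions; no change.
After rule 1: masilnavtʃib
Rule 2: /v/ before /tʃ/ (voiceless) → [f]

[masilnaftʃib]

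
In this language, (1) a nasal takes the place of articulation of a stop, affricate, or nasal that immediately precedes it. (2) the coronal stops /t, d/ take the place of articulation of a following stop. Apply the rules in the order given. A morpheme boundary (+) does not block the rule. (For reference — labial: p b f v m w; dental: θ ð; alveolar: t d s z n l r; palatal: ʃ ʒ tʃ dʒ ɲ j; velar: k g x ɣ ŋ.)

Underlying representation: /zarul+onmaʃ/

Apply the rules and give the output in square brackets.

[zarul+onnaʃ]

Rule 1: /m/ after /n/ (alveolar) → [n]
After rule 1: zarul+onnaʃ
Rule 2: no segment meets the rule's conditions; no change.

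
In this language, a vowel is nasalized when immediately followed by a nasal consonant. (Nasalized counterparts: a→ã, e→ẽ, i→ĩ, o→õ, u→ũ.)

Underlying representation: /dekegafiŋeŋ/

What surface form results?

[dekegafĩŋẽŋ]

/i/ before nasal /ŋ/ → [ĩ]
/e/ before nasal /ŋ/ → [ẽ]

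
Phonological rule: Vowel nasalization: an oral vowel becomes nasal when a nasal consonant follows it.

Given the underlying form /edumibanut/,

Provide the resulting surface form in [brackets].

[edũmibãnut]

/u/ before nasal /m/ → [ũ]
/a/ before nasal /n/ → [ã]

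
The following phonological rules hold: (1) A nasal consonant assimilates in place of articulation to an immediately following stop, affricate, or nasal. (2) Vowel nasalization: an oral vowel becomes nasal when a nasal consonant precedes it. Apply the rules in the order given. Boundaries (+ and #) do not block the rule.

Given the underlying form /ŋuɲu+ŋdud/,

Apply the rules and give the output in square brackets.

Rule 1: /ŋ/ before /d/ (alveolar) → [n]
After rule 1: ŋuɲu+ndud
Rule 2: /u/ after nasal /ŋ/ → [ũ]
Rule 2: /u/ after nasal /ɲ/ → [ũ]

[ŋũɲũ+ndud]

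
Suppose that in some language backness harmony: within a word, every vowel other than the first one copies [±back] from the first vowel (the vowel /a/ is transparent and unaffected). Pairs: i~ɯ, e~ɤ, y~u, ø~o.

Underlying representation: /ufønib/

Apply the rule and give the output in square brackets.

[ufonɯb]

/ø/ harmonizes with /u/ ([+back]) → [o]
/i/ harmonizes with /u/ ([+back]) → [ɯ]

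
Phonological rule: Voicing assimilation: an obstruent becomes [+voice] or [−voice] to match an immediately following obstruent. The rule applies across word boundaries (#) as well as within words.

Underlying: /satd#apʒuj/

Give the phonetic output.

[sadd#abʒuj]

/t/ before /d/ (voiced) → [d]
/p/ before /ʒ/ (voiced) → [b]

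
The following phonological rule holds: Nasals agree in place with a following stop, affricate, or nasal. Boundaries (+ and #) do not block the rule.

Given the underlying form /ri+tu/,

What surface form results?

no segment meets the rule's conditions; no change.

[ri+tu]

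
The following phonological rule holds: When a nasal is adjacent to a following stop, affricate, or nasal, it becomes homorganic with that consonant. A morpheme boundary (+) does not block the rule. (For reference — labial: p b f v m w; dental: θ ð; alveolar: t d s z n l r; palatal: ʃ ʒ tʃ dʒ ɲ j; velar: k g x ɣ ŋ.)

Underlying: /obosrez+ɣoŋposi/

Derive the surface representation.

[obosrez+ɣomposi]

/ŋ/ before /p/ (labial) → [m]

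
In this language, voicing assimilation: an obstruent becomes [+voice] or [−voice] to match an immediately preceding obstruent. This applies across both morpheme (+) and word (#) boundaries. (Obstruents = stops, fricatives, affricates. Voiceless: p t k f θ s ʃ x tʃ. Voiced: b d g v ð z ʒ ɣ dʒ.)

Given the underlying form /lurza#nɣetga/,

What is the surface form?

[lurza#nɣetka]

/g/ after /t/ (voiceless) → [k]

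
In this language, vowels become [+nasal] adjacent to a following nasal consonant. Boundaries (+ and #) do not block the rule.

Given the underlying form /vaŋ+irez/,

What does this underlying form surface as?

/a/ before nasal /ŋ/ → [ã]

[vãŋ+irez]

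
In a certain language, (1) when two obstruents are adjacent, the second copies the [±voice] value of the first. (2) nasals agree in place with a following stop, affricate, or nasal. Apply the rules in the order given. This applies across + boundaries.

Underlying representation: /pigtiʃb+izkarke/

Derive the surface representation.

[pigdiʃp+izgarke]

Rule 1: /t/ after /g/ (voiced) → [d]
Rule 1: /b/ after /ʃ/ (voiceless) → [p]
Rule 1: /k/ after /z/ (voiced) → [g]
After rule 1: pigdiʃp+izgarke
Rule 2: no segment meets the rule's conditions; no change.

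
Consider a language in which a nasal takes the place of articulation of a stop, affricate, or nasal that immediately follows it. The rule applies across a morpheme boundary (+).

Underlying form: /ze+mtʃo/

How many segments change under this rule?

/m/ before /tʃ/ (palatal) → [ɲ]
1 segment changes.

1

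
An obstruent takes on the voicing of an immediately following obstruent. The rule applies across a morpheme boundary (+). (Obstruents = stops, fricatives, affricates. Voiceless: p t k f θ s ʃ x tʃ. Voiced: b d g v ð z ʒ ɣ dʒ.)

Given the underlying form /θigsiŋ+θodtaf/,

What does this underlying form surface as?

/g/ before /s/ (voiceless) → [k]
/d/ before /t/ (voiceless) → [t]

[θiksiŋ+θottaf]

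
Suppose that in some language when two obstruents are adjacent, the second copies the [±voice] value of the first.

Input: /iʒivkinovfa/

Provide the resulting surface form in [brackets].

[iʒivginovva]

/k/ after /v/ (voiced) → [g]
/f/ after /v/ (voiced) → [v]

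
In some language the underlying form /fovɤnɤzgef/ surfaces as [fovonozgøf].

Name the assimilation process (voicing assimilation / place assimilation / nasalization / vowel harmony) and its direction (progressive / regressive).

vowel harmony, progressive

/ɤ/→[o] /ɤ/→[o] /e/→[ø].
Vowels agree with the first vowel, so the harmony is progressive.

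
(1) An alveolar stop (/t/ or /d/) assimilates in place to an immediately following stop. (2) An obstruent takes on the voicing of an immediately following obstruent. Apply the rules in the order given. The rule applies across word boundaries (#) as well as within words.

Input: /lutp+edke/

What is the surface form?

Rule 1: /t/ before /p/ (labial) → [p]
Rule 1: /d/ before /k/ (velar) → [g]
After rule 1: lupp+egke
Rule 2: /g/ before /k/ (voiceless) → [k]

[lupp+ekke]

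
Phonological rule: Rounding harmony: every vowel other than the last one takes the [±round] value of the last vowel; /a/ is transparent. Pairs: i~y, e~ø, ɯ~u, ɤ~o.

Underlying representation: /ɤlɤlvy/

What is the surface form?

/ɤ/ harmonizes with /y/ ([+round]) → [o]
/ɤ/ harmonizes with /y/ ([+round]) → [o]

[ololvy]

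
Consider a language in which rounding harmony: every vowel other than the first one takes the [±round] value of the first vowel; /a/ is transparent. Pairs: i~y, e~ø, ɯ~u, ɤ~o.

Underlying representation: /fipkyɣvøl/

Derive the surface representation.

[fipkiɣvel]

/y/ harmonizes with /i/ ([-round]) → [i]
/ø/ harmonizes with /i/ ([-round]) → [e]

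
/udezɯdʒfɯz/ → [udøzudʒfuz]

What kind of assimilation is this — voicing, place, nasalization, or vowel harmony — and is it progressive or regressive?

vowel harmony, progressive

/e/→[ø] /ɯ/→[u] /ɯ/→[u].
Vowels agree with the first vowel, so the harmony is progressive.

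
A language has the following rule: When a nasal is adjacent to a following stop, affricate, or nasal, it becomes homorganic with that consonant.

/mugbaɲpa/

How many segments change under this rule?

/ɲ/ before /p/ (labial) → [m]
1 segment changes.

1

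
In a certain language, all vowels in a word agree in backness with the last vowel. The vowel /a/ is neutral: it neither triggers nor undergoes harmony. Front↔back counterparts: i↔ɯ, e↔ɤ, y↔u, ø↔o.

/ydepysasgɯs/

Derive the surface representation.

/y/ harmonizes with /ɯ/ ([+back]) → [u]
/e/ harmonizes with /ɯ/ ([+back]) → [ɤ]
/y/ harmonizes with /ɯ/ ([+back]) → [u]

[udɤpusasgɯs]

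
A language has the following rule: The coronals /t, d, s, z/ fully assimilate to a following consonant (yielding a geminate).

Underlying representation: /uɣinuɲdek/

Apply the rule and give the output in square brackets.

[uɣinuɲdek]

no segment meets the rule's conditions; no change.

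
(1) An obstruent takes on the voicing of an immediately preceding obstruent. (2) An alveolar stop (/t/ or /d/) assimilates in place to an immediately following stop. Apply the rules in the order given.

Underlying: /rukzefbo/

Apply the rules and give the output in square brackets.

Rule 1: /z/ after /k/ (voiceless) → [s]
Rule 1: /b/ after /f/ (voiceless) → [p]
After rule 1: ruksefpo
Rule 2: no segment meets the rule's conditions; no change.

[ruksefpo]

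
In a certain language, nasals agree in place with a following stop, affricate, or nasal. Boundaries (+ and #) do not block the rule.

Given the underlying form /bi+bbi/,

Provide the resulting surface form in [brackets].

[bi+bbi]

no segment meets the rule's conditions; no change.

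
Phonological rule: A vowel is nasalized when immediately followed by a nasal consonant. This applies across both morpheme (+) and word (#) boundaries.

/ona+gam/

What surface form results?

[õna+gãm]

/o/ before nasal /n/ → [õ]
/a/ before nasal /m/ → [ã]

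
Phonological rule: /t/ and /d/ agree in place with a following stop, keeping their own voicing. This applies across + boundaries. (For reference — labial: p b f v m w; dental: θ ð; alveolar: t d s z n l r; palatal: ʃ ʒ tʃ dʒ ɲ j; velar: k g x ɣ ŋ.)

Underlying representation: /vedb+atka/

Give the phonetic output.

/d/ before /b/ (labial) → [b]
/t/ before /k/ (velar) → [k]

[vebb+akka]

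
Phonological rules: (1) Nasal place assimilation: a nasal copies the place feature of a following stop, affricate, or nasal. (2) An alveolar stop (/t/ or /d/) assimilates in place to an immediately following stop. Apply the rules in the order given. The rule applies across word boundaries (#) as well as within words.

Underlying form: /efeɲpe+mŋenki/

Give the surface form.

Rule 1: /ɲ/ before /p/ (labial) → [m]
Rule 1: /m/ before /ŋ/ (velar) → [ŋ]
Rule 1: /n/ before /k/ (velar) → [ŋ]
After rule 1: efempe+ŋŋeŋki
Rule 2: no segment meets the rule's conditions; no change.

[efempe+ŋŋeŋki]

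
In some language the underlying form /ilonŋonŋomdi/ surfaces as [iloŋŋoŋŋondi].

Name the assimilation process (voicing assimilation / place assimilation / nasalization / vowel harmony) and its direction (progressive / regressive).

place assimilation, regressive

/n/→[ŋ] /n/→[ŋ] /m/→[n].
Each target copies a feature from the following segment, so the direction is regressive.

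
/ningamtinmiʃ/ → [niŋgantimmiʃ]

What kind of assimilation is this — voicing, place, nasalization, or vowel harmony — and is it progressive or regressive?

/n/→[ŋ] /m/→[n] /n/→[m].
Each target copies a feature from the following segment, so the direction is regressive.

place assimilation, regressive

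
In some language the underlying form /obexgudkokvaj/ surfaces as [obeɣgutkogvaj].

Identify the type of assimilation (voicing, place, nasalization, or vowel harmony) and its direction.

/x/→[ɣ] /d/→[t] /k/→[g].
Each target copies a feature from the following segment, so the direction is regressive.

voicing assimilation, regressive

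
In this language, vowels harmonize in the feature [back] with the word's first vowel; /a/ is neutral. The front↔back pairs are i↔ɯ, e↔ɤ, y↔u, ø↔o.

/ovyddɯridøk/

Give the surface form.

[ovuddɯrɯdok]

/y/ harmonizes with /o/ ([+back]) → [u]
/i/ harmonizes with /o/ ([+back]) → [ɯ]
/ø/ harmonizes with /o/ ([+back]) → [o]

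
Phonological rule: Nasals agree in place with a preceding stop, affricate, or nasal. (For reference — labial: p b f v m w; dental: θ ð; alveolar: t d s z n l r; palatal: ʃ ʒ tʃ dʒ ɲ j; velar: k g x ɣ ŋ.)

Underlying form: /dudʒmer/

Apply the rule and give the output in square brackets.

/m/ after /dʒ/ (palatal) → [ɲ]

[dudʒɲer]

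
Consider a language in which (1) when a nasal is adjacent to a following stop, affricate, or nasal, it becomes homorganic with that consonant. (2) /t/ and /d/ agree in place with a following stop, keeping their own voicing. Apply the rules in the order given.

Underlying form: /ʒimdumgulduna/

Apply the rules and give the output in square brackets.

Rule 1: /m/ before /d/ (alveolar) → [n]
Rule 1: /m/ before /g/ (velar) → [ŋ]
After rule 1: ʒinduŋgulduna
Rule 2: no segment meets the rule's conditions; no change.

[ʒinduŋgulduna]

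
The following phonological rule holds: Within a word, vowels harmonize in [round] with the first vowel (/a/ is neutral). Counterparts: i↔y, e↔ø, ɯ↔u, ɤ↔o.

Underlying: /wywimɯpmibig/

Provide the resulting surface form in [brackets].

[wywymupmybyg]

/i/ harmonizes with /y/ ([+round]) → [y]
/ɯ/ harmonizes with /y/ ([+round]) → [u]
/i/ harmonizes with /y/ ([+round]) → [y]
/i/ harmonizes with /y/ ([+round]) → [y]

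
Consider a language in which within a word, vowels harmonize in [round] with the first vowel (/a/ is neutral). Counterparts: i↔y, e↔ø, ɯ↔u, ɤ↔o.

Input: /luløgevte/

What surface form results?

/e/ harmonizes with /u/ ([+round]) → [ø]
/e/ harmonizes with /u/ ([+round]) → [ø]

[luløgøvtø]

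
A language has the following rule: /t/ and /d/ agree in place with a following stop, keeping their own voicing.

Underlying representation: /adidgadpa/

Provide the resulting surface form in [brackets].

/d/ before /g/ (velar) → [g]
/d/ before /p/ (labial) → [b]

[adiggabpa]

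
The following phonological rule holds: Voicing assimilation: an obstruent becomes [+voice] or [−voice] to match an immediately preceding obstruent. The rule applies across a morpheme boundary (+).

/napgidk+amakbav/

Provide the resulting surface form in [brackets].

/g/ after /p/ (voiceless) → [k]
/k/ after /d/ (voiced) → [g]
/b/ after /k/ (voiceless) → [p]

[napkidg+amakpav]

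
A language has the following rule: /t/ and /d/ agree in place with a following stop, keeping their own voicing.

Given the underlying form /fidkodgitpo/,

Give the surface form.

/d/ before /k/ (velar) → [g]
/d/ before /g/ (velar) → [g]
/t/ before /p/ (labial) → [p]

[figkoggippo]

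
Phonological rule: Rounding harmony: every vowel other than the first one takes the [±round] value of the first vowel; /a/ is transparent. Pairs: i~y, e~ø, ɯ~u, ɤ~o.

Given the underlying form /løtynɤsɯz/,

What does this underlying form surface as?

[løtynosuz]

/ɤ/ harmonizes with /ø/ ([+round]) → [o]
/ɯ/ harmonizes with /ø/ ([+round]) → [u]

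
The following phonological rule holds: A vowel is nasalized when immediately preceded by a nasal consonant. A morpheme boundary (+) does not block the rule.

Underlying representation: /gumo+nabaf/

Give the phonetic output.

[gumõ+nãbaf]

/o/ after nasal /m/ → [õ]
/a/ after nasal /n/ → [ã]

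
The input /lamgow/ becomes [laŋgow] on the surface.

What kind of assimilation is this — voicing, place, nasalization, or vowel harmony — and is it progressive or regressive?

place assimilation, regressive

/m/→[ŋ].
Each target copies a feature from the following segment, so the direction is regressive.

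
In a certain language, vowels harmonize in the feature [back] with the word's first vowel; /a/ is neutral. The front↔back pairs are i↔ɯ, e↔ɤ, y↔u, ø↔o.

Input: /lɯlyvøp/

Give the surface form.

[lɯluvop]

/y/ harmonizes with /ɯ/ ([+back]) → [u]
/ø/ harmonizes with /ɯ/ ([+back]) → [o]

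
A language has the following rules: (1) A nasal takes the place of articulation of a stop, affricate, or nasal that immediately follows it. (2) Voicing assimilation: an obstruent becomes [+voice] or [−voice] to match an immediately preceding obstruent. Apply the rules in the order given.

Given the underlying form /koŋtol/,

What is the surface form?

Rule 1: /ŋ/ before /t/ (alveolar) → [n]
After rule 1: kontol
Rule 2: no segment meets the rule's conditions; no change.

[kontol]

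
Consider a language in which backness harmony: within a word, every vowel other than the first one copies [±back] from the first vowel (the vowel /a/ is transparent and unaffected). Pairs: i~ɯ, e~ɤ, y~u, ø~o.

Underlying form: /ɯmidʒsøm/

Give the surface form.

[ɯmɯdʒsom]

/i/ harmonizes with /ɯ/ ([+back]) → [ɯ]
/ø/ harmonizes with /ɯ/ ([+back]) → [o]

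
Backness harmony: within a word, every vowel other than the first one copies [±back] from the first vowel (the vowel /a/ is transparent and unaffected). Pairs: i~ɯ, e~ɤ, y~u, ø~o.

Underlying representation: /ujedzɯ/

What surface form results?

[ujɤdzɯ]

/e/ harmonizes with /u/ ([+back]) → [ɤ]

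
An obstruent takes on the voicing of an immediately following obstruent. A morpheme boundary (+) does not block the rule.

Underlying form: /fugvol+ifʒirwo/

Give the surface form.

[fugvol+ivʒirwo]

/f/ before /ʒ/ (voiced) → [v]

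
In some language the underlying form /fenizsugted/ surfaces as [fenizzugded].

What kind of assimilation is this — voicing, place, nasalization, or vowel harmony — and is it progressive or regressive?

/s/→[z] /t/→[d].
Each target copies a feature from the preceding segment, so the direction is progressive.

voicing assimilation, progressive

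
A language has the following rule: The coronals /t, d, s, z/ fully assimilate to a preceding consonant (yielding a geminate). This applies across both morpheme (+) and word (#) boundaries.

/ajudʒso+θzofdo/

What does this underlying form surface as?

/s/ after /dʒ/ → [dʒ] (total assimilation)
/z/ after /θ/ → [θ] (total assimilation)
/d/ after /f/ → [f] (total assimilation)

[ajudʒdʒo+θθoffo]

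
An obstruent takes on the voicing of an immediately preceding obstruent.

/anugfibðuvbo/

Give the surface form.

/f/ after /g/ (voiced) → [v]

[anugvibðuvbo]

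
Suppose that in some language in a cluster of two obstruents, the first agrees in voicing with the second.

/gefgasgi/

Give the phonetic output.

/f/ before /g/ (voiced) → [v]
/s/ before /g/ (voiced) → [z]

[gevgazgi]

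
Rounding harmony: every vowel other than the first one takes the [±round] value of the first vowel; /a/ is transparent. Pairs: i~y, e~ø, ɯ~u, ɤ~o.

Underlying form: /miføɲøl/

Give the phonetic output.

[mifeɲel]

/ø/ harmonizes with /i/ ([-round]) → [e]
/ø/ harmonizes with /i/ ([-round]) → [e]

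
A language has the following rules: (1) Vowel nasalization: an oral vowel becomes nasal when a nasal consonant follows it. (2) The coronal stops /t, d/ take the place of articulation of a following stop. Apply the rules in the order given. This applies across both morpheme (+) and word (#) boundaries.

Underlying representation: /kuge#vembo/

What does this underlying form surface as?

Rule 1: /e/ before nasal /m/ → [ẽ]
After rule 1: kuge#vẽmbo
Rule 2: no segment meets the rule's conditions; no change.

[kuge#vẽmbo]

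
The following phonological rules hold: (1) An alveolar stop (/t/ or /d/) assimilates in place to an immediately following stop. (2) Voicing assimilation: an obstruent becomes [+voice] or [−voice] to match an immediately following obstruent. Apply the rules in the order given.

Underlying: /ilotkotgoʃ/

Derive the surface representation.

Rule 1: /t/ before /k/ (velar) → [k]
Rule 1: /t/ before /g/ (velar) → [k]
After rule 1: ilokkokgoʃ
Rule 2: /k/ before /g/ (voiced) → [g]

[ilokkoggoʃ]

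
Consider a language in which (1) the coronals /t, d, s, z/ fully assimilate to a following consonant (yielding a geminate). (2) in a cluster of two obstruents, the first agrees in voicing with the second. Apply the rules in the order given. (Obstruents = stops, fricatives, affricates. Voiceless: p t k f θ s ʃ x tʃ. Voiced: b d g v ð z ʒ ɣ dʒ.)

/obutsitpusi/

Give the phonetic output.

[obussippusi]

Rule 1: /t/ before /s/ → [s] (total assimilation)
Rule 1: /t/ before /p/ → [p] (total assimilation)
After rule 1: obussippusi
Rule 2: no segment meets the rule's conditions; no change.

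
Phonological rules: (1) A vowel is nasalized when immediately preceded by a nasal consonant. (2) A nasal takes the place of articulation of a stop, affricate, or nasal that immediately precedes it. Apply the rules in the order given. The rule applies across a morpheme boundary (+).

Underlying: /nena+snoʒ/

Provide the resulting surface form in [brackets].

Rule 1: /e/ after nasal /n/ → [ẽ]
Rule 1: /a/ after nasal /n/ → [ã]
Rule 1: /o/ after nasal /n/ → [õ]
After rule 1: nẽnã+snõʒ
Rule 2: no segment meets the rule's conditions; no change.

[nẽnã+snõʒ]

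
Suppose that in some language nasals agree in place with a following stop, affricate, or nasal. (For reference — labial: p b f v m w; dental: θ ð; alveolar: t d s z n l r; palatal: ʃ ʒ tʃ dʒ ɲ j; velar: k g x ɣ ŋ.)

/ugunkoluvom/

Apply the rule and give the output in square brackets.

[uguŋkoluvom]

/n/ before /k/ (velar) → [ŋ]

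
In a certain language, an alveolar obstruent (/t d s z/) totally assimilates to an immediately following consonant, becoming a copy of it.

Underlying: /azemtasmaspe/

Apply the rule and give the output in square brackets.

[azemtammappe]

/s/ before /m/ → [m] (total assimilation)
/s/ before /p/ → [p] (total assimilation)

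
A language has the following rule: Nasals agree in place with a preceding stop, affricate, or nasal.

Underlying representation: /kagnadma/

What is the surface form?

/n/ after /g/ (velar) → [ŋ]
/m/ after /d/ (alveolar) → [n]

[kagŋadna]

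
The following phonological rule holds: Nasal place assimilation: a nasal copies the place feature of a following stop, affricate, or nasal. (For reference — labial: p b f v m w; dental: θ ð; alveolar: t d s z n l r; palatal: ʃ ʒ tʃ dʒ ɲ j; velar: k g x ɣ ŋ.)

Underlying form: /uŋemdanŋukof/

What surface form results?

[uŋendaŋŋukof]

/m/ before /d/ (alveolar) → [n]
/n/ before /ŋ/ (velar) → [ŋ]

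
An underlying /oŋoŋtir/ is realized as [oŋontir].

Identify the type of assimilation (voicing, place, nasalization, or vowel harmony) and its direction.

/ŋ/→[n].
Each target copies a feature from the following segment, so the direction is regressive.

place assimilation, regressive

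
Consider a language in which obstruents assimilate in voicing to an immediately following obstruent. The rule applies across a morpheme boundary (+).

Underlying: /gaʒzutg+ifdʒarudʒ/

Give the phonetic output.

[gaʒzudg+ivdʒarudʒ]

/t/ before /g/ (voiced) → [d]
/f/ before /dʒ/ (voiced) → [v]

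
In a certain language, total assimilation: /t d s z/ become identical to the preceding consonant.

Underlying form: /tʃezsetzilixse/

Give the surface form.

/s/ after /z/ → [z] (total assimilation)
/z/ after /t/ → [t] (total assimilation)
/s/ after /x/ → [x] (total assimilation)

[tʃezzettilixxe]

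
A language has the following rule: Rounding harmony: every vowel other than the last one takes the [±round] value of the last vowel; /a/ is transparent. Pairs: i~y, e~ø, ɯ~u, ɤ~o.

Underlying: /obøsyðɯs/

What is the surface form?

/o/ harmonizes with /ɯ/ ([-round]) → [ɤ]
/ø/ harmonizes with /ɯ/ ([-round]) → [e]
/y/ harmonizes with /ɯ/ ([-round]) → [i]

[ɤbesiðɯs]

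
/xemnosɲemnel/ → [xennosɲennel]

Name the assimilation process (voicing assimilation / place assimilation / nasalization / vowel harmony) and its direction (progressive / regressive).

place assimilation, regressive

/m/→[n] /m/→[n].
Each target copies a feature from the following segment, so the direction is regressive.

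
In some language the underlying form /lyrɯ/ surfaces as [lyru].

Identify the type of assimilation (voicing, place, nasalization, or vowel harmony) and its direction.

/ɯ/→[u].
Vowels agree with the first vowel, so the harmony is progressive.

vowel harmony, progressive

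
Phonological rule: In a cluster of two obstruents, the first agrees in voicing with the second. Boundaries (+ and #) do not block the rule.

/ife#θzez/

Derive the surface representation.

[ife#ðzez]

/θ/ before /z/ (voiced) → [ð]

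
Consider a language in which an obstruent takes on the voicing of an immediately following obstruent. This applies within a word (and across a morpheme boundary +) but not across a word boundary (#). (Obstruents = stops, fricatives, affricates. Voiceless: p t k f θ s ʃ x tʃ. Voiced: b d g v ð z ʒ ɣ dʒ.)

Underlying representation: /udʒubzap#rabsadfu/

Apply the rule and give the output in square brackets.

[udʒubzap#rapsatfu]

/b/ before /s/ (voiceless) → [p]
/d/ before /f/ (voiceless) → [t]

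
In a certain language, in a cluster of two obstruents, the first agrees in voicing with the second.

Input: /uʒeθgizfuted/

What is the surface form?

[uʒeðgisfuted]

/θ/ before /g/ (voiced) → [ð]
/z/ before /f/ (voiceless) → [s]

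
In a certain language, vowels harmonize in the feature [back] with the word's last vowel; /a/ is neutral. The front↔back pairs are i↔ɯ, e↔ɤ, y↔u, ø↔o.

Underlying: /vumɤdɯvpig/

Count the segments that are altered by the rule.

3

/u/ harmonizes with /i/ ([-back]) → [y]
/ɤ/ harmonizes with /i/ ([-back]) → [e]
/ɯ/ harmonizes with /i/ ([-back]) → [i]
3 segments change.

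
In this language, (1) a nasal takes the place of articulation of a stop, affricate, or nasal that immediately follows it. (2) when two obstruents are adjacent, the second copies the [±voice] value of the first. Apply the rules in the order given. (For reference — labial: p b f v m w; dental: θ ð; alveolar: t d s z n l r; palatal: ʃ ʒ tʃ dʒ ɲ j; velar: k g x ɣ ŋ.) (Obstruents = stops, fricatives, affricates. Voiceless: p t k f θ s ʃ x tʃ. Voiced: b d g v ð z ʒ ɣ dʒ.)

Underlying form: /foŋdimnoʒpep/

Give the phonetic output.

[fondinnoʒbep]

Rule 1: /ŋ/ before /d/ (alveolar) → [n]
Rule 1: /m/ before /n/ (alveolar) → [n]
After rule 1: fondinnoʒpep
Rule 2: /p/ after /ʒ/ (voiced) → [b]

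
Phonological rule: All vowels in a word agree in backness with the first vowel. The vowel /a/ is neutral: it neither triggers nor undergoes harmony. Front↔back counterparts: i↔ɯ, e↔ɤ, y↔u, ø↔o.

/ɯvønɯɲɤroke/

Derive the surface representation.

[ɯvonɯɲɤrokɤ]

/ø/ harmonizes with /ɯ/ ([+back]) → [o]
/e/ harmonizes with /ɯ/ ([+back]) → [ɤ]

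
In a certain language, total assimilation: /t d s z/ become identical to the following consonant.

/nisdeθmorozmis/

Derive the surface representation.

[niddeθmorommis]

/s/ before /d/ → [d] (total assimilation)
/z/ before /m/ → [m] (total assimilation)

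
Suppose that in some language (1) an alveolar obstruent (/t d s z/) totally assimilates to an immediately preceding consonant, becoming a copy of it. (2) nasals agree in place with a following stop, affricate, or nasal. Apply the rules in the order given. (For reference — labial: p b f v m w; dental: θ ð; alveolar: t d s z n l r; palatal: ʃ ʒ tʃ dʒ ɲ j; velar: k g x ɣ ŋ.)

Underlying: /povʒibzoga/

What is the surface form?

Rule 1: /z/ after /b/ → [b] (total assimilation)
After rule 1: povʒibboga
Rule 2: no segment meets the rule's conditions; no change.

[povʒibboga]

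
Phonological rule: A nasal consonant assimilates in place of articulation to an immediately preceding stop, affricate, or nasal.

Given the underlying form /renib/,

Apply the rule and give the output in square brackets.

no segment meets the rule's conditions; no change.

[renib]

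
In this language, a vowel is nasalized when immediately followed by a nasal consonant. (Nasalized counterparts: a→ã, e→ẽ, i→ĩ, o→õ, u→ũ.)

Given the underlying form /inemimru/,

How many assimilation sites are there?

3

/i/ before nasal /n/ → [ĩ]
/e/ before nasal /m/ → [ẽ]
/i/ before nasal /m/ → [ĩ]
3 segments change.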